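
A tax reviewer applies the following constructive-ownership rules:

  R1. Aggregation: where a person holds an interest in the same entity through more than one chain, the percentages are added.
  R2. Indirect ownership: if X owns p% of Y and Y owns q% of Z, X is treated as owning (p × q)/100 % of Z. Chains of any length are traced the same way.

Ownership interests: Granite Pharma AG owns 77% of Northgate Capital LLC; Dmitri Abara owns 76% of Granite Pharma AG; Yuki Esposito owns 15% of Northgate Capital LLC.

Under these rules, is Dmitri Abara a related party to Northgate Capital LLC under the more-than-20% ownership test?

Yes

Chain via Granite Pharma AG (R2): 76% × 77% = 58.52% of Northgate Capital LLC.
58.52% exceeds the 20% threshold, so Dmitri is a related party to Northgate Capital LLC.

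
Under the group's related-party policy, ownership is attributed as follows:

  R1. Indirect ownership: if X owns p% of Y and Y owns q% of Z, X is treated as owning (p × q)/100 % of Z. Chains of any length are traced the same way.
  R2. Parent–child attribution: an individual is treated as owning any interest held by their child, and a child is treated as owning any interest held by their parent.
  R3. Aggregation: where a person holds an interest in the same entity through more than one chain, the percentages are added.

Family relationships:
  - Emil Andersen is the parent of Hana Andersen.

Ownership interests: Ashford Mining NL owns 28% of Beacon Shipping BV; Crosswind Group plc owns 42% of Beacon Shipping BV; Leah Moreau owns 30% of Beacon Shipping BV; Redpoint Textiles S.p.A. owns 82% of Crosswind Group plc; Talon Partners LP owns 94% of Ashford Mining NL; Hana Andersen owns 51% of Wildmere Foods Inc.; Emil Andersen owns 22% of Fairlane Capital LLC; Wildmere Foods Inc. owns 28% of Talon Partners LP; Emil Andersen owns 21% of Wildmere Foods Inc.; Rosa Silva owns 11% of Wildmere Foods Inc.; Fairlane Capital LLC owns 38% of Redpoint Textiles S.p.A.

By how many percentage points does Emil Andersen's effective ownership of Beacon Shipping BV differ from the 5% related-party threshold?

3.185296

By parent–child attribution (R2), Emil Andersen is treated as also owning Hana Andersen's interest in Wildmere Foods Inc, giving 21% + 51% = 72%.
Chain via Wildmere Foods Inc. → Talon Partners LP → Ashford Mining NL (R1): 72% × 28% × 94% × 28% = 5.306112% of Beacon Shipping BV.
Chain via Fairlane Capital LLC → Redpoint Textiles S.p.A. → Crosswind Group plc (R1): 22% × 38% × 82% × 42% = 2.879184% of Beacon Shipping BV.
Aggregating (R3): 5.306112% + 2.879184% = 8.185296%.
8.185296% exceeds the 5% threshold by 3.185296 percentage points.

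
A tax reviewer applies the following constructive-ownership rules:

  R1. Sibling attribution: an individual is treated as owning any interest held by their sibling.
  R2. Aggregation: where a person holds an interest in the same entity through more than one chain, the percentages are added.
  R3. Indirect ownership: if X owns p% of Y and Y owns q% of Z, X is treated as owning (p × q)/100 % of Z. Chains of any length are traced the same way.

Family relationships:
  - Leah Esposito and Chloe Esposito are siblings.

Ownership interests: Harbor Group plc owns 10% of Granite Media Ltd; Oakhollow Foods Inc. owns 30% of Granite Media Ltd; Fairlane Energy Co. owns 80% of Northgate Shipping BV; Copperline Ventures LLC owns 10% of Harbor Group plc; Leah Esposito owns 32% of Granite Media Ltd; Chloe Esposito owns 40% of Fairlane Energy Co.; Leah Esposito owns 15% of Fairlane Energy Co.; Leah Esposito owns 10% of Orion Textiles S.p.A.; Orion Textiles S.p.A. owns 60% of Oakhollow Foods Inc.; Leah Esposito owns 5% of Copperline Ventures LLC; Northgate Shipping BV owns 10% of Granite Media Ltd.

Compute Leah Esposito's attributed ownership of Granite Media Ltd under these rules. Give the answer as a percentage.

By sibling attribution (R1), Leah Esposito is treated as also owning Chloe Esposito's interest in Fairlane Energy Co, giving 15% + 40% = 55%.
Chain via Orion Textiles S.p.A. → Oakhollow Foods Inc. (R3): 10% × 60% × 30% = 1.8% of Granite Media Ltd.
Chain via Fairlane Energy Co. → Northgate Shipping BV (R3): 55% × 80% × 10% = 4.4% of Granite Media Ltd.
Chain via Copperline Ventures LLC → Harbor Group plc (R3): 5% × 10% × 10% = 0.05% of Granite Media Ltd.
Direct interest in Granite Media Ltd: 32%.
Aggregating (R2): 1.8% + 4.4% + 0.05% + 32% = 38.25%.

38.25%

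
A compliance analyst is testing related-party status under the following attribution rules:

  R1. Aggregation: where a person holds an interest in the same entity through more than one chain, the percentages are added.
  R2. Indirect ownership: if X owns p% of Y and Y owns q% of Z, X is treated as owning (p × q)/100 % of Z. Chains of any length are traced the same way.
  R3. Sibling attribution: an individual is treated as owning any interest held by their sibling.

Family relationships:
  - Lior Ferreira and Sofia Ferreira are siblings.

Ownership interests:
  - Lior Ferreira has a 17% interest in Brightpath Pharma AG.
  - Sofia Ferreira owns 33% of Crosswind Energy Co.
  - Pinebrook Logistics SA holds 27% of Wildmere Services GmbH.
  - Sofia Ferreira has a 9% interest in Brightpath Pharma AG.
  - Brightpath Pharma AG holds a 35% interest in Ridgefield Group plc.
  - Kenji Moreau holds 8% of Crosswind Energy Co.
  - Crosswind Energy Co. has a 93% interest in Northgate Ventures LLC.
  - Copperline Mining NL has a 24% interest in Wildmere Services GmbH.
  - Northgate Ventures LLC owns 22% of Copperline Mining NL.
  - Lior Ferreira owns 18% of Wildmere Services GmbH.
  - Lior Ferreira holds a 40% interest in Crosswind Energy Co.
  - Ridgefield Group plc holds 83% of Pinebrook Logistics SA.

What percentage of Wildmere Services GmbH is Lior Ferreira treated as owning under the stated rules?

23.623902%

By sibling attribution (R3), Lior Ferreira is treated as also owning Sofia Ferreira's interest in Crosswind Energy Co, giving 40% + 33% = 73%.
By sibling attribution (R3), Lior Ferreira is treated as also owning Sofia Ferreira's interest in Brightpath Pharma AG, giving 17% + 9% = 26%.
Chain via Crosswind Energy Co. → Northgate Ventures LLC → Copperline Mining NL (R2): 73% × 93% × 22% × 24% = 3.584592% of Wildmere Services GmbH.
Chain via Brightpath Pharma AG → Ridgefield Group plc → Pinebrook Logistics SA (R2): 26% × 35% × 83% × 27% = 2.03931% of Wildmere Services GmbH.
Direct interest in Wildmere Services GmbH: 18%.
Aggregating (R1): 3.584592% + 2.03931% + 18% = 23.623902%.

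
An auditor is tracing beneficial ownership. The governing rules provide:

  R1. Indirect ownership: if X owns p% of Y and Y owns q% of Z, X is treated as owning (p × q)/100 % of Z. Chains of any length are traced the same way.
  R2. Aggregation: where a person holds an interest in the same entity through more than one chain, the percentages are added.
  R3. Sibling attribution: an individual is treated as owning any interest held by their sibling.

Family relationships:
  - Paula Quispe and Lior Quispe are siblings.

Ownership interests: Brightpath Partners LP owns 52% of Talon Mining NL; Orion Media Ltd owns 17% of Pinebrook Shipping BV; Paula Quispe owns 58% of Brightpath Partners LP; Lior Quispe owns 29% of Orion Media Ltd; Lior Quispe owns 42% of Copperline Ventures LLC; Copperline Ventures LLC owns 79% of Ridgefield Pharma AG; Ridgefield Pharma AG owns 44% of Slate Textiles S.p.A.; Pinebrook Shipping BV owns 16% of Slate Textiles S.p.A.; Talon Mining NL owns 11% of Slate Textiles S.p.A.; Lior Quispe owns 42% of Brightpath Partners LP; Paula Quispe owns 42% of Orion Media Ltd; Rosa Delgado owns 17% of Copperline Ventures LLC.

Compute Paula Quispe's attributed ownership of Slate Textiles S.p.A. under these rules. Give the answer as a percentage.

By sibling attribution (R3), Paula Quispe is treated as also owning Lior Quispe's interest in Orion Media Ltd, giving 42% + 29% = 71%.
By sibling attribution (R3), Paula Quispe is treated as also owning Lior Quispe's interest in Brightpath Partners LP, giving 58% + 42% = 100%.
By sibling attribution (R3), Paula Quispe is treated as owning Lior Quispe's 42% interest in Copperline Ventures LLC.
Chain via Orion Media Ltd → Pinebrook Shipping BV (R1): 71% × 17% × 16% = 1.9312% of Slate Textiles S.p.A.
Chain via Brightpath Partners LP → Talon Mining NL (R1): 100% × 52% × 11% = 5.72% of Slate Textiles S.p.A.
Chain via Copperline Ventures LLC → Ridgefield Pharma AG (R1): 42% × 79% × 44% = 14.5992% of Slate Textiles S.p.A.
Aggregating (R2): 1.9312% + 5.72% + 14.5992% = 22.2504%.

22.2504%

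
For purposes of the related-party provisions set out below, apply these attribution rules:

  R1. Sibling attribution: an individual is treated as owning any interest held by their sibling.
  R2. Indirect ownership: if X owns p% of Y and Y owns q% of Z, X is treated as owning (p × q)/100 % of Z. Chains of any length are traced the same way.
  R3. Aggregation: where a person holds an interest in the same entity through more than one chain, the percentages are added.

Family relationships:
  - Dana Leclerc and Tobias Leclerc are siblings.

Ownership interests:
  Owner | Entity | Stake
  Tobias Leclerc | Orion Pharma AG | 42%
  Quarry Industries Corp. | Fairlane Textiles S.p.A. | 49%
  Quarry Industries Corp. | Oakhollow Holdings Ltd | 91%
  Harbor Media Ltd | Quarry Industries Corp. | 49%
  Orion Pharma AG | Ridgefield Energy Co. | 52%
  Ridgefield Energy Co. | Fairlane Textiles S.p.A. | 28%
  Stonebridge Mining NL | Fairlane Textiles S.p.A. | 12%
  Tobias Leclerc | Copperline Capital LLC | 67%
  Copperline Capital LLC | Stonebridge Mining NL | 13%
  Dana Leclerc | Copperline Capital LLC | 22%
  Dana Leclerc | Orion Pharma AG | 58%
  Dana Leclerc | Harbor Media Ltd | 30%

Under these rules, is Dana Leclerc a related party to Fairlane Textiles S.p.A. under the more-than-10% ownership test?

Yes

By sibling attribution (R1), Dana Leclerc is treated as also owning Tobias Leclerc's interest in Copperline Capital LLC, giving 22% + 67% = 89%.
By sibling attribution (R1), Dana Leclerc is treated as also owning Tobias Leclerc's interest in Orion Pharma AG, giving 58% + 42% = 100%.
Chain via Copperline Capital LLC → Stonebridge Mining NL (R2): 89% × 13% × 12% = 1.3884% of Fairlane Textiles S.p.A.
Chain via Orion Pharma AG → Ridgefield Energy Co. (R2): 100% × 52% × 28% = 14.56% of Fairlane Textiles S.p.A.
Chain via Harbor Media Ltd → Quarry Industries Corp. (R2): 30% × 49% × 49% = 7.203% of Fairlane Textiles S.p.A.
Aggregating (R3): 1.3884% + 14.56% + 7.203% = 23.1514%.
23.1514% exceeds the 10% threshold, so Dana is a related party to Fairlane Textiles S.p.A.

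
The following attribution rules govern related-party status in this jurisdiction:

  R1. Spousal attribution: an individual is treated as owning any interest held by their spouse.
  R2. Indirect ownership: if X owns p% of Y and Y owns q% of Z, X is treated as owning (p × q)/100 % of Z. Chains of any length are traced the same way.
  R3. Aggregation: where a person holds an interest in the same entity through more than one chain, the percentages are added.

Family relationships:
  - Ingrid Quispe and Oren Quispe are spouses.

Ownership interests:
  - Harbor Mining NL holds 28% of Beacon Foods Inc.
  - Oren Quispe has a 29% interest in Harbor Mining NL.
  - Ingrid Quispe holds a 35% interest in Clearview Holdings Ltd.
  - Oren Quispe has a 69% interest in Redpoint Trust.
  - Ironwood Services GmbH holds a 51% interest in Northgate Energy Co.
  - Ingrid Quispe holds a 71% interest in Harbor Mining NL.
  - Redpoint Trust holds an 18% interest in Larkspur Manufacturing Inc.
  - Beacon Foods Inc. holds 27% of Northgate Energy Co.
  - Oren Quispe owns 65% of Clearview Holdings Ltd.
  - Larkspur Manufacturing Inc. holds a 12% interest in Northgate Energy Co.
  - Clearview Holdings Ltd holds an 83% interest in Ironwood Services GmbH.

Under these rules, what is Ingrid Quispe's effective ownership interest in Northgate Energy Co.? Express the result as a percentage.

51.3804%

By spousal attribution (R1), Ingrid Quispe is treated as also owning Oren Quispe's interest in Clearview Holdings Ltd, giving 35% + 65% = 100%.
By spousal attribution (R1), Ingrid Quispe is treated as also owning Oren Quispe's interest in Harbor Mining NL, giving 71% + 29% = 100%.
By spousal attribution (R1), Ingrid Quispe is treated as owning Oren Quispe's 69% interest in Redpoint Trust.
Chain via Clearview Holdings Ltd → Ironwood Services GmbH (R2): 100% × 83% × 51% = 42.33% of Northgate Energy Co.
Chain via Harbor Mining NL → Beacon Foods Inc. (R2): 100% × 28% × 27% = 7.56% of Northgate Energy Co.
Chain via Redpoint Trust → Larkspur Manufacturing Inc. (R2): 69% × 18% × 12% = 1.4904% of Northgate Energy Co.
Aggregating (R3): 42.33% + 7.56% + 1.4904% = 51.3804%.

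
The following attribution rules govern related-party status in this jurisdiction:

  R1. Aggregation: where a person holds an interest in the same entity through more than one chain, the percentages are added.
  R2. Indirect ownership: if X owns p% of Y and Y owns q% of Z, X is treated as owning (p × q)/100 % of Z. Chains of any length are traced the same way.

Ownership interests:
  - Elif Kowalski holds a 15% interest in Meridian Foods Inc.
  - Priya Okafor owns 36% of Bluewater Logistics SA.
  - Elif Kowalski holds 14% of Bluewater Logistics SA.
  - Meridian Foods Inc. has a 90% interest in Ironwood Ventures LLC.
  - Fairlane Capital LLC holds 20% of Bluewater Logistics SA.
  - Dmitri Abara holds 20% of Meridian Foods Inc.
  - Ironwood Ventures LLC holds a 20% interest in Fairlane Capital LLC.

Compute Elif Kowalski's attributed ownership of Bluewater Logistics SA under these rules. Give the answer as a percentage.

Chain via Meridian Foods Inc. → Ironwood Ventures LLC → Fairlane Capital LLC (R2): 15% × 90% × 20% × 20% = 0.54% of Bluewater Logistics SA.
Direct interest in Bluewater Logistics SA: 14%.
Aggregating (R1): 0.54% + 14% = 14.54%.

14.54%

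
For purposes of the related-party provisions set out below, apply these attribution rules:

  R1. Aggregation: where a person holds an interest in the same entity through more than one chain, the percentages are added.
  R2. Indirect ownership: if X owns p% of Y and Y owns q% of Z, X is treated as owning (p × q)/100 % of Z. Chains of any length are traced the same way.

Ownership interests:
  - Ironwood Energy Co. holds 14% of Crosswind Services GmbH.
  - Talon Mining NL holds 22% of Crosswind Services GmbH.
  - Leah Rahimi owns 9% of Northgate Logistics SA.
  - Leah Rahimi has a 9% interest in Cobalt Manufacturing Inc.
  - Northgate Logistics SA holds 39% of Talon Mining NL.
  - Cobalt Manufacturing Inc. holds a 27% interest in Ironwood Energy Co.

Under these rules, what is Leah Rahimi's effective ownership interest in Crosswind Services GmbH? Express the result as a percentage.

Chain via Cobalt Manufacturing Inc. → Ironwood Energy Co. (R2): 9% × 27% × 14% = 0.3402% of Crosswind Services GmbH.
Chain via Northgate Logistics SA → Talon Mining NL (R2): 9% × 39% × 22% = 0.7722% of Crosswind Services GmbH.
Aggregating (R1): 0.3402% + 0.7722% = 1.1124%.

1.1124%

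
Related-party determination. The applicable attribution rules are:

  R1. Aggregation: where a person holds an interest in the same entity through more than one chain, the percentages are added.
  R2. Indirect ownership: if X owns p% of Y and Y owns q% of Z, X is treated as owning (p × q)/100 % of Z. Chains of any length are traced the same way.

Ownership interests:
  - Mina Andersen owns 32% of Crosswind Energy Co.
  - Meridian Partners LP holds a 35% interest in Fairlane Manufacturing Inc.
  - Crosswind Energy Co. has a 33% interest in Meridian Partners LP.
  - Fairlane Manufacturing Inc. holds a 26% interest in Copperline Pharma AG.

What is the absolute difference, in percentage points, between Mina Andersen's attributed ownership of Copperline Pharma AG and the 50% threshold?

Chain via Crosswind Energy Co. → Meridian Partners LP → Fairlane Manufacturing Inc. (R2): 32% × 33% × 35% × 26% = 0.96096% of Copperline Pharma AG.
0.96096% falls short of the 50% threshold by 49.03904 percentage points.

49.03904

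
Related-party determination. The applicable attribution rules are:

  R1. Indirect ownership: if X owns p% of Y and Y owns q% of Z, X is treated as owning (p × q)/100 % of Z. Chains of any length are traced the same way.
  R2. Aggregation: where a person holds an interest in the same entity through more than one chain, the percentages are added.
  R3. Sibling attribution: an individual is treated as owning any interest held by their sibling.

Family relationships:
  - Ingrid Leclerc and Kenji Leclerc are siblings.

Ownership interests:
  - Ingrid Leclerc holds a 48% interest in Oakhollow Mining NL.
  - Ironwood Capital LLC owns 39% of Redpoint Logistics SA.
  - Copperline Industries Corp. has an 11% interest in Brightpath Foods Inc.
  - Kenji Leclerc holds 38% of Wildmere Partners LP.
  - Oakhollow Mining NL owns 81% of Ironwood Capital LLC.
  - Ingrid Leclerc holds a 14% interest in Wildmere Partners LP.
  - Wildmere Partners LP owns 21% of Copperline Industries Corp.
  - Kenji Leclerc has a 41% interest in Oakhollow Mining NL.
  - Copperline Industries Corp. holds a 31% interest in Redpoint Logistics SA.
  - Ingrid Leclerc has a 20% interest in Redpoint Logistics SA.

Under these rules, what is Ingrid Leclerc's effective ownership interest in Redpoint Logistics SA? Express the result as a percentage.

51.5003%

By sibling attribution (R3), Ingrid Leclerc is treated as also owning Kenji Leclerc's interest in Oakhollow Mining NL, giving 48% + 41% = 89%.
By sibling attribution (R3), Ingrid Leclerc is treated as also owning Kenji Leclerc's interest in Wildmere Partners LP, giving 14% + 38% = 52%.
Chain via Oakhollow Mining NL → Ironwood Capital LLC (R1): 89% × 81% × 39% = 28.1151% of Redpoint Logistics SA.
Chain via Wildmere Partners LP → Copperline Industries Corp. (R1): 52% × 21% × 31% = 3.3852% of Redpoint Logistics SA.
Direct interest in Redpoint Logistics SA: 20%.
Aggregating (R2): 28.1151% + 3.3852% + 20% = 51.5003%.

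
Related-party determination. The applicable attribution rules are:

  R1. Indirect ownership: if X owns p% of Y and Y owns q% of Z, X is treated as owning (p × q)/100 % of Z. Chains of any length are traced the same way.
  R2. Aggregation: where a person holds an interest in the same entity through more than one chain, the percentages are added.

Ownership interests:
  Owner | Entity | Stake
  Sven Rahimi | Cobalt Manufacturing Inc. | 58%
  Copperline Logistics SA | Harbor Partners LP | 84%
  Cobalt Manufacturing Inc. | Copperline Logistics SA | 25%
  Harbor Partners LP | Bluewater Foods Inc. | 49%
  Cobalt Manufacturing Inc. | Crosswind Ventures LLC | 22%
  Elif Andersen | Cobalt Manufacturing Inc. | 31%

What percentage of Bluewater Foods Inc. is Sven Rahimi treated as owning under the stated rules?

Chain via Cobalt Manufacturing Inc. → Copperline Logistics SA → Harbor Partners LP (R1): 58% × 25% × 84% × 49% = 5.9682% of Bluewater Foods Inc.

5.9682%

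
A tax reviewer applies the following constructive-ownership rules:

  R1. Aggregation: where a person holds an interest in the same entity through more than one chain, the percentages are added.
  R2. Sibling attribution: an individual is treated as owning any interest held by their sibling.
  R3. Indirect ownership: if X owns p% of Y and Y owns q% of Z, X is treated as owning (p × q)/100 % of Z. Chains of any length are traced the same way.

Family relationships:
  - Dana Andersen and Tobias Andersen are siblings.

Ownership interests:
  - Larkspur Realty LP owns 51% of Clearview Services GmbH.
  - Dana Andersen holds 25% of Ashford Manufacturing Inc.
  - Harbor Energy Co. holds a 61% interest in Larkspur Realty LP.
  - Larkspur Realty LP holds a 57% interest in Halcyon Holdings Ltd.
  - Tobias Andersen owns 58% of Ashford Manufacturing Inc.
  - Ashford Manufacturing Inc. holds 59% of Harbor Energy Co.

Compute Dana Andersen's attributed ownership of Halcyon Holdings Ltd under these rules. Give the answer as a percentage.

By sibling attribution (R2), Dana Andersen is treated as also owning Tobias Andersen's interest in Ashford Manufacturing Inc, giving 25% + 58% = 83%.
Chain via Ashford Manufacturing Inc. → Harbor Energy Co. → Larkspur Realty LP (R3): 83% × 59% × 61% × 57% = 17.026869% of Halcyon Holdings Ltd.

17.026869%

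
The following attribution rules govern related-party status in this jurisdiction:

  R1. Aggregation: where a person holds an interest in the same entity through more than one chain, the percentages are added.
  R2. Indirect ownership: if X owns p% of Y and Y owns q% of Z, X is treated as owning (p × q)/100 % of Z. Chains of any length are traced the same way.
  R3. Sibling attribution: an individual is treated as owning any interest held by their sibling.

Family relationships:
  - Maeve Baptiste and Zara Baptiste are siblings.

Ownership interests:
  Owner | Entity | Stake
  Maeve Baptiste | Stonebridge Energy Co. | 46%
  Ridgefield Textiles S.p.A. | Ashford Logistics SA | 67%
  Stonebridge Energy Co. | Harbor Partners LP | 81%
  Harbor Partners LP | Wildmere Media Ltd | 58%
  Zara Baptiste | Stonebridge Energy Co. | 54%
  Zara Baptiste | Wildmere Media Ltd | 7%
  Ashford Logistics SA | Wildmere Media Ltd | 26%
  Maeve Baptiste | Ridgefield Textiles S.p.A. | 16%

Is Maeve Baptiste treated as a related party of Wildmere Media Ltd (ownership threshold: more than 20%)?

Yes

By sibling attribution (R3), Maeve Baptiste is treated as also owning Zara Baptiste's interest in Stonebridge Energy Co, giving 46% + 54% = 100%.
By sibling attribution (R3), Maeve Baptiste is treated as owning Zara Baptiste's 7% interest in Wildmere Media Ltd.
Chain via Ridgefield Textiles S.p.A. → Ashford Logistics SA (R2): 16% × 67% × 26% = 2.7872% of Wildmere Media Ltd.
Chain via Stonebridge Energy Co. → Harbor Partners LP (R2): 100% × 81% × 58% = 46.98% of Wildmere Media Ltd.
Direct interest in Wildmere Media Ltd: 7%.
Aggregating (R1): 2.7872% + 46.98% + 7% = 56.7672%.
56.7672% exceeds the 20% threshold, so Maeve is a related party to Wildmere Media Ltd.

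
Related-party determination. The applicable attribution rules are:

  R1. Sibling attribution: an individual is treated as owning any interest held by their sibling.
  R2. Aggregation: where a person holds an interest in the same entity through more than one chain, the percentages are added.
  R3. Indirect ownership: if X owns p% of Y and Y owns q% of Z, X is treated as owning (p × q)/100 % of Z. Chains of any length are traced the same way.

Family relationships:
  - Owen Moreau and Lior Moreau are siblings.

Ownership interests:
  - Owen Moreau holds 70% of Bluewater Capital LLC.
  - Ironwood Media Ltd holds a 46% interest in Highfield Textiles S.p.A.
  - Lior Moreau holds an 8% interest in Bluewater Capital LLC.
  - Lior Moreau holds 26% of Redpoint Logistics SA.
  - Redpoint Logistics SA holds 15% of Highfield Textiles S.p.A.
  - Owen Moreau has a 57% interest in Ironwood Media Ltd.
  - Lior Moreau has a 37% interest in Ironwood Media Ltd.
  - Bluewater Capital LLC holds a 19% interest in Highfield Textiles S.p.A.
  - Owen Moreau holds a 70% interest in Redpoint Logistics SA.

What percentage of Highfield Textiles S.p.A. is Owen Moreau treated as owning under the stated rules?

72.46%

By sibling attribution (R1), Owen Moreau is treated as also owning Lior Moreau's interest in Redpoint Logistics SA, giving 70% + 26% = 96%.
By sibling attribution (R1), Owen Moreau is treated as also owning Lior Moreau's interest in Ironwood Media Ltd, giving 57% + 37% = 94%.
By sibling attribution (R1), Owen Moreau is treated as also owning Lior Moreau's interest in Bluewater Capital LLC, giving 70% + 8% = 78%.
Chain via Redpoint Logistics SA (R3): 96% × 15% = 14.4% of Highfield Textiles S.p.A.
Chain via Ironwood Media Ltd (R3): 94% × 46% = 43.24% of Highfield Textiles S.p.A.
Chain via Bluewater Capital LLC (R3): 78% × 19% = 14.82% of Highfield Textiles S.p.A.
Aggregating (R2): 14.4% + 43.24% + 14.82% = 72.46%.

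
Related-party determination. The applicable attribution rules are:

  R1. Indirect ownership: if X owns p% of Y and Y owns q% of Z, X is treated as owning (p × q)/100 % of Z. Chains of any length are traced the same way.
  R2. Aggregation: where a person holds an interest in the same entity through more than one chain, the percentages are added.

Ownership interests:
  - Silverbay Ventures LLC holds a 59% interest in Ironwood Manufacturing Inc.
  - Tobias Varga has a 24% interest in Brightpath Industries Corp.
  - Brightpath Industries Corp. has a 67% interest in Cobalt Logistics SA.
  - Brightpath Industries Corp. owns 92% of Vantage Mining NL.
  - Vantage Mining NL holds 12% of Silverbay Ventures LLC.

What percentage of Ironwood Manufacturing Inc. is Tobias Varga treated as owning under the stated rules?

Chain via Brightpath Industries Corp. → Vantage Mining NL → Silverbay Ventures LLC (R1): 24% × 92% × 12% × 59% = 1.563264% of Ironwood Manufacturing Inc.

1.563264%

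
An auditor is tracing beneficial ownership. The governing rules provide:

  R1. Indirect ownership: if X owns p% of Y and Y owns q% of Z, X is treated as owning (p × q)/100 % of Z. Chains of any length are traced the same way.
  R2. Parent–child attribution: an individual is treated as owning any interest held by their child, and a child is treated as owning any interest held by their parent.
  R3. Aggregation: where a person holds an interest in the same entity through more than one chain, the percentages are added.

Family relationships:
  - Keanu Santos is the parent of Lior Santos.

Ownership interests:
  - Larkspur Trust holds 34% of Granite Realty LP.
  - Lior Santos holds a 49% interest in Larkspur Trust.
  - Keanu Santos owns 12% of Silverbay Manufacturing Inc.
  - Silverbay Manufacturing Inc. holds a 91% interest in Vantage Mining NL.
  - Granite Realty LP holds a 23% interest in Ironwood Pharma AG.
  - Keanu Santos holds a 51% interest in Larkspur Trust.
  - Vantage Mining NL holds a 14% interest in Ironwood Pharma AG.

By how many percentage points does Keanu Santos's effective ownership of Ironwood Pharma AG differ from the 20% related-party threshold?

By parent–child attribution (R2), Keanu Santos is treated as also owning Lior Santos's interest in Larkspur Trust, giving 51% + 49% = 100%.
Chain via Silverbay Manufacturing Inc. → Vantage Mining NL (R1): 12% × 91% × 14% = 1.5288% of Ironwood Pharma AG.
Chain via Larkspur Trust → Granite Realty LP (R1): 100% × 34% × 23% = 7.82% of Ironwood Pharma AG.
Aggregating (R3): 1.5288% + 7.82% = 9.3488%.
9.3488% falls short of the 20% threshold by 10.6512 percentage points.

10.6512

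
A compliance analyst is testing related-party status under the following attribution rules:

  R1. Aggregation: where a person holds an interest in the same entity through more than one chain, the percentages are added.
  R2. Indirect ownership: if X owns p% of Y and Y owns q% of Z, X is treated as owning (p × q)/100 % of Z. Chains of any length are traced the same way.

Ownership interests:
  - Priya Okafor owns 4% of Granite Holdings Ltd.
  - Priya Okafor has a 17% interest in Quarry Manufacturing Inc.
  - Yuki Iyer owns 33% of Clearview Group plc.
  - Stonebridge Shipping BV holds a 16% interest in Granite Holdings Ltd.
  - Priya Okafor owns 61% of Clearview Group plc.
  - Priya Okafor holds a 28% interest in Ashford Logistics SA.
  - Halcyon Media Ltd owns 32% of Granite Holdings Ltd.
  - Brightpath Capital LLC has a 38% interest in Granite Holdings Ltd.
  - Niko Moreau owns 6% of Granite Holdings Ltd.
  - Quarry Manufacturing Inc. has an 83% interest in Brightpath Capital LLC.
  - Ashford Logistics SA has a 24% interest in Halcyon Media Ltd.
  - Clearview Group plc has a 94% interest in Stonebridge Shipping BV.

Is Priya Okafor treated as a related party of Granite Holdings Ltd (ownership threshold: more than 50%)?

No

Chain via Ashford Logistics SA → Halcyon Media Ltd (R2): 28% × 24% × 32% = 2.1504% of Granite Holdings Ltd.
Chain via Quarry Manufacturing Inc. → Brightpath Capital LLC (R2): 17% × 83% × 38% = 5.3618% of Granite Holdings Ltd.
Chain via Clearview Group plc → Stonebridge Shipping BV (R2): 61% × 94% × 16% = 9.1744% of Granite Holdings Ltd.
Direct interest in Granite Holdings Ltd: 4%.
Aggregating (R1): 2.1504% + 5.3618% + 9.1744% + 4% = 20.6866%.
20.6866% does not exceed the 50% threshold, so Priya is not a related party to Granite Holdings Ltd.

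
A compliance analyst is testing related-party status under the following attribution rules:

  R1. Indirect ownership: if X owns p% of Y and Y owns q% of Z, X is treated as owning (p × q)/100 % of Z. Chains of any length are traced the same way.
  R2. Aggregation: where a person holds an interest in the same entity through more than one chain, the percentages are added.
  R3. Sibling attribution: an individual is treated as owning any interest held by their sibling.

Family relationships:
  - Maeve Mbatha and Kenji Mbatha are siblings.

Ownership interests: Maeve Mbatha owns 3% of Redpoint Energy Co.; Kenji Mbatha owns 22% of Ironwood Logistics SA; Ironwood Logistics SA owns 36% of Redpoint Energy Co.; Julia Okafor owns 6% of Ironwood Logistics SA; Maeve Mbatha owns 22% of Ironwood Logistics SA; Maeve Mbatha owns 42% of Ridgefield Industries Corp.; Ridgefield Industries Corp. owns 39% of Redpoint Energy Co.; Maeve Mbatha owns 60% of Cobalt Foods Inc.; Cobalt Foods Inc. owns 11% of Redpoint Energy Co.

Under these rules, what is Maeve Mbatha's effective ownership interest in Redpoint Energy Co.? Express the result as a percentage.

By sibling attribution (R3), Maeve Mbatha is treated as also owning Kenji Mbatha's interest in Ironwood Logistics SA, giving 22% + 22% = 44%.
Chain via Ironwood Logistics SA (R1): 44% × 36% = 15.84% of Redpoint Energy Co.
Chain via Ridgefield Industries Corp. (R1): 42% × 39% = 16.38% of Redpoint Energy Co.
Chain via Cobalt Foods Inc. (R1): 60% × 11% = 6.6% of Redpoint Energy Co.
Direct interest in Redpoint Energy Co: 3%.
Aggregating (R2): 15.84% + 16.38% + 6.6% + 3% = 41.82%.

41.82%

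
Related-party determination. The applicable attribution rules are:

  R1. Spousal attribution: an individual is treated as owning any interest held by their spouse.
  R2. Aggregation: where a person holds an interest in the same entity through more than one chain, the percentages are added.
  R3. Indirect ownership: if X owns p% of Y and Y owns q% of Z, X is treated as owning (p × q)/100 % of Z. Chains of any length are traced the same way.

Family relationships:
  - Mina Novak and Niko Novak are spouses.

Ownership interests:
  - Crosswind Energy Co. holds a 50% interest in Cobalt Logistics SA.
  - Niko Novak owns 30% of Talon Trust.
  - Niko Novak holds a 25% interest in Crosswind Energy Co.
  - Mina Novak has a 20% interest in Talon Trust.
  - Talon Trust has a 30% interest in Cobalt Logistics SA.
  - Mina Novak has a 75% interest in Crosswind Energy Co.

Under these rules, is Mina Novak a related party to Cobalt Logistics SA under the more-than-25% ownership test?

Yes

By spousal attribution (R1), Mina Novak is treated as also owning Niko Novak's interest in Crosswind Energy Co, giving 75% + 25% = 100%.
By spousal attribution (R1), Mina Novak is treated as also owning Niko Novak's interest in Talon Trust, giving 20% + 30% = 50%.
Chain via Crosswind Energy Co. (R3): 100% × 50% = 50% of Cobalt Logistics SA.
Chain via Talon Trust (R3): 50% × 30% = 15% of Cobalt Logistics SA.
Aggregating (R2): 50% + 15% = 65%.
65% exceeds the 25% threshold, so Mina is a related party to Cobalt Logistics SA.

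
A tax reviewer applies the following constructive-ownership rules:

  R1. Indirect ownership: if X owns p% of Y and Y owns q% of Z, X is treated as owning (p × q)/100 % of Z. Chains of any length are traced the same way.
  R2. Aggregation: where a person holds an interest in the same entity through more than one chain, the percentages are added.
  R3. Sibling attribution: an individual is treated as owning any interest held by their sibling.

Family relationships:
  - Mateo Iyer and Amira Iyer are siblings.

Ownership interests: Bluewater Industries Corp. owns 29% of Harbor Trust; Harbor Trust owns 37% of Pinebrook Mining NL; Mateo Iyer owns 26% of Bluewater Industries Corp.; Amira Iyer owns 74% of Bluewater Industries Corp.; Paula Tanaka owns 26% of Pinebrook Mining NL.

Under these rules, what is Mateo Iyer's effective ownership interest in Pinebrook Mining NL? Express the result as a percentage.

By sibling attribution (R3), Mateo Iyer is treated as also owning Amira Iyer's interest in Bluewater Industries Corp, giving 26% + 74% = 100%.
Chain via Bluewater Industries Corp. → Harbor Trust (R1): 100% × 29% × 37% = 10.73% of Pinebrook Mining NL.

10.73%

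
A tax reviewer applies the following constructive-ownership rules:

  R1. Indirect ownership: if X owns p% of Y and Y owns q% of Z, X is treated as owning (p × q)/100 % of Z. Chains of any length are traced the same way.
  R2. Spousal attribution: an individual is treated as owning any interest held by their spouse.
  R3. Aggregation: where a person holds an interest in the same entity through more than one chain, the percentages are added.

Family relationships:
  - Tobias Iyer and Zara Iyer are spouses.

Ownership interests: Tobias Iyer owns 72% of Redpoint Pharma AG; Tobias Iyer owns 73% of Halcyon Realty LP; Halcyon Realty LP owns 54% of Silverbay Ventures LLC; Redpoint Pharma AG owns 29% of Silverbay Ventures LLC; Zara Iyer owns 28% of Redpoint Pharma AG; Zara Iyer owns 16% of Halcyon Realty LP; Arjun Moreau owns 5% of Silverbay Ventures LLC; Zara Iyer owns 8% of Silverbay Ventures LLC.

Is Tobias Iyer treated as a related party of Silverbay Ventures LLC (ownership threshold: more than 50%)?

Yes

By spousal attribution (R2), Tobias Iyer is treated as also owning Zara Iyer's interest in Redpoint Pharma AG, giving 72% + 28% = 100%.
By spousal attribution (R2), Tobias Iyer is treated as also owning Zara Iyer's interest in Halcyon Realty LP, giving 73% + 16% = 89%.
By spousal attribution (R2), Tobias Iyer is treated as owning Zara Iyer's 8% interest in Silverbay Ventures LLC.
Chain via Redpoint Pharma AG (R1): 100% × 29% = 29% of Silverbay Ventures LLC.
Chain via Halcyon Realty LP (R1): 89% × 54% = 48.06% of Silverbay Ventures LLC.
Direct interest in Silverbay Ventures LLC: 8%.
Aggregating (R3): 29% + 48.06% + 8% = 85.06%.
85.06% exceeds the 50% threshold, so Tobias is a related party to Silverbay Ventures LLC.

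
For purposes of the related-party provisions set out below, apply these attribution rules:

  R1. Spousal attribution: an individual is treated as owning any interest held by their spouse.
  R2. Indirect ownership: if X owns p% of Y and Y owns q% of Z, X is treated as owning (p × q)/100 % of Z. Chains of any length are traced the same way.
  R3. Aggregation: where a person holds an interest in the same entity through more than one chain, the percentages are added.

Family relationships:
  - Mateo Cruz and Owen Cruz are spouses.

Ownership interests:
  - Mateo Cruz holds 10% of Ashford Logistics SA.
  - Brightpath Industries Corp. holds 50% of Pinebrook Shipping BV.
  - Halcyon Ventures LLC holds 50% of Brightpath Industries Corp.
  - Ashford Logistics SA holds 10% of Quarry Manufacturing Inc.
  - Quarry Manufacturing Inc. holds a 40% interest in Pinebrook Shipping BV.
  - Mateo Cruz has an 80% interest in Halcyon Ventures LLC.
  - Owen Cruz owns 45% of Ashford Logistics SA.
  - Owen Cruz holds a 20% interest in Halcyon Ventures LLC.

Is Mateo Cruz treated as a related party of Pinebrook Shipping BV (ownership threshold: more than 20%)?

Yes

By spousal attribution (R1), Mateo Cruz is treated as also owning Owen Cruz's interest in Halcyon Ventures LLC, giving 80% + 20% = 100%.
By spousal attribution (R1), Mateo Cruz is treated as also owning Owen Cruz's interest in Ashford Logistics SA, giving 10% + 45% = 55%.
Chain via Halcyon Ventures LLC → Brightpath Industries Corp. (R2): 100% × 50% × 50% = 25% of Pinebrook Shipping BV.
Chain via Ashford Logistics SA → Quarry Manufacturing Inc. (R2): 55% × 10% × 40% = 2.2% of Pinebrook Shipping BV.
Aggregating (R3): 25% + 2.2% = 27.2%.
27.2% exceeds the 20% threshold, so Mateo is a related party to Pinebrook Shipping BV.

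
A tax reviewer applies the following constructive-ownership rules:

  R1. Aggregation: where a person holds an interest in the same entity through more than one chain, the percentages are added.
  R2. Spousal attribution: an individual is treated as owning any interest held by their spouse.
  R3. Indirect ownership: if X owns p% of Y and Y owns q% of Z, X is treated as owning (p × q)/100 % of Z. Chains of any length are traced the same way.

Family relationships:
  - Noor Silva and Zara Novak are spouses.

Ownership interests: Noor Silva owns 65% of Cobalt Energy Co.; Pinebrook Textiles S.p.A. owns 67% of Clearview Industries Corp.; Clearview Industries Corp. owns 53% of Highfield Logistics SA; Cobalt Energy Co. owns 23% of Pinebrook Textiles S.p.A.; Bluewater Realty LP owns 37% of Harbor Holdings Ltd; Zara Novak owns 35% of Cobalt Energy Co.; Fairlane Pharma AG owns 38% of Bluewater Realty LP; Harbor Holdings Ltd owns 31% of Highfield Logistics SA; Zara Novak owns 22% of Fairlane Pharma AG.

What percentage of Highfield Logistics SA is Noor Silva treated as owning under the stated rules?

By spousal attribution (R2), Noor Silva is treated as also owning Zara Novak's interest in Cobalt Energy Co, giving 65% + 35% = 100%.
By spousal attribution (R2), Noor Silva is treated as owning Zara Novak's 22% interest in Fairlane Pharma AG.
Chain via Cobalt Energy Co. → Pinebrook Textiles S.p.A. → Clearview Industries Corp. (R3): 100% × 23% × 67% × 53% = 8.1673% of Highfield Logistics SA.
Chain via Fairlane Pharma AG → Bluewater Realty LP → Harbor Holdings Ltd (R3): 22% × 38% × 37% × 31% = 0.958892% of Highfield Logistics SA.
Aggregating (R1): 8.1673% + 0.958892% = 9.126192%.

9.126192%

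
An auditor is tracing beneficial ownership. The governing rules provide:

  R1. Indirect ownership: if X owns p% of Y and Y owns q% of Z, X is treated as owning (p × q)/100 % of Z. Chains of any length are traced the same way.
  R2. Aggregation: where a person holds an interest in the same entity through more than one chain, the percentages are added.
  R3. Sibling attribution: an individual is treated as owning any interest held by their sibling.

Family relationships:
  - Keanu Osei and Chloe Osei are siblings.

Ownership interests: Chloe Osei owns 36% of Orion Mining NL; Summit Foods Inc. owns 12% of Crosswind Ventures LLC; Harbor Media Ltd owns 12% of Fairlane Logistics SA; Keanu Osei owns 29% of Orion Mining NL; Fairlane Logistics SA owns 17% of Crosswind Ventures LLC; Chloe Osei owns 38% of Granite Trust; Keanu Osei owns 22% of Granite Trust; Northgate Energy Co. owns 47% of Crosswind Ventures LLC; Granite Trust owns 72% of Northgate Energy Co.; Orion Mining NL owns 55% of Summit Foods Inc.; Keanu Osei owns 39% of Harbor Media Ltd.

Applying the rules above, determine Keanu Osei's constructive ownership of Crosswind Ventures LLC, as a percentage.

25.3896%

By sibling attribution (R3), Keanu Osei is treated as also owning Chloe Osei's interest in Orion Mining NL, giving 29% + 36% = 65%.
By sibling attribution (R3), Keanu Osei is treated as also owning Chloe Osei's interest in Granite Trust, giving 22% + 38% = 60%.
Chain via Orion Mining NL → Summit Foods Inc. (R1): 65% × 55% × 12% = 4.29% of Crosswind Ventures LLC.
Chain via Harbor Media Ltd → Fairlane Logistics SA (R1): 39% × 12% × 17% = 0.7956% of Crosswind Ventures LLC.
Chain via Granite Trust → Northgate Energy Co. (R1): 60% × 72% × 47% = 20.304% of Crosswind Ventures LLC.
Aggregating (R2): 4.29% + 0.7956% + 20.304% = 25.3896%.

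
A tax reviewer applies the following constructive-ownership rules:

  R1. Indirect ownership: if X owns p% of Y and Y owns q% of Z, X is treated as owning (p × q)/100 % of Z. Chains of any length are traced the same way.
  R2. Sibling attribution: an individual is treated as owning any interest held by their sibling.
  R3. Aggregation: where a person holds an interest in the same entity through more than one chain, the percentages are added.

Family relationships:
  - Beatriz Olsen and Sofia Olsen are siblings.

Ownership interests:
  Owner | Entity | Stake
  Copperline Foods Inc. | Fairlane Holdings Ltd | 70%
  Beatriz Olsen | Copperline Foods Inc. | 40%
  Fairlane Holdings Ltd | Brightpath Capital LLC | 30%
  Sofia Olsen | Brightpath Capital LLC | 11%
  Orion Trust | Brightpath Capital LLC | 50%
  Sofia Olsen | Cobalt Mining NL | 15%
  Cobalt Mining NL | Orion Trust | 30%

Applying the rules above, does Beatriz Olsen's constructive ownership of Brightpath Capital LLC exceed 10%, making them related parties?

By sibling attribution (R2), Beatriz Olsen is treated as owning Sofia Olsen's 15% interest in Cobalt Mining NL.
By sibling attribution (R2), Beatriz Olsen is treated as owning Sofia Olsen's 11% interest in Brightpath Capital LLC.
Chain via Copperline Foods Inc. → Fairlane Holdings Ltd (R1): 40% × 70% × 30% = 8.4% of Brightpath Capital LLC.
Chain via Cobalt Mining NL → Orion Trust (R1): 15% × 30% × 50% = 2.25% of Brightpath Capital LLC.
Direct interest in Brightpath Capital LLC: 11%.
Aggregating (R3): 8.4% + 2.25% + 11% = 21.65%.
21.65% exceeds the 10% threshold, so Beatriz is a related party to Brightpath Capital LLC.

Yes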